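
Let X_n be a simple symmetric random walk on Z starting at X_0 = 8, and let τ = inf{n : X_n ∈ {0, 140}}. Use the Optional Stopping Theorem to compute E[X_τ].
E[X_τ] = 8

X_n is a martingale and τ is a bounded-mean stopping time (indeed τ is finite a.s. with bounded expectation since the walk is in a bounded region). By the OST, E[X_τ] = E[X_0] = 8. Equivalently: E[X_τ] = 140 · P(hit 140 first) + 0 · P(hit 0 first) = 140 · (8/140) = 8.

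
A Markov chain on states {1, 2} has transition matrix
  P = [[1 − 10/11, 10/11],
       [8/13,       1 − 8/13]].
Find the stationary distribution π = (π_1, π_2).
π_1 = 44/109, π_2 = 65/109

Solve πP = π with π_1 + π_2 = 1. From πP = π: π_1 · (1 − 10/11) + π_2 · 8/13 = π_1 ⇒ π_2 · 8/13 = π_1 · 10/11 ⇒ π_2/π_1 = (10/11)/(8/13) = 65/44. Together with π_1 + π_2 = 1:
  π_1 = (8/13)/(10/11 + 8/13) = (8/13)/(218/143) = 44/109,
  π_2 = (10/11)/(10/11 + 8/13) = (10/11)/(218/143) = 65/109.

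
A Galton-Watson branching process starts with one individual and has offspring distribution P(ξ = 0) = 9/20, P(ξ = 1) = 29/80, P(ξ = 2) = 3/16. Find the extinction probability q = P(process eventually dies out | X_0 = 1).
q = 1

Mean offspring μ = 0·9/20 + 1·29/80 + 2·3/16 = 59/80 ≤ 1. For μ ≤ 1 with offspring not concentrated at 1, the Galton-Watson process goes extinct almost surely, so q = 1.
(Algebraic check: The pgf is f(s) = 9/20 + 29/80·s + 3/16·s². The extinction probability q is the smallest fixed point of f in [0, 1]. Setting s = f(s):
  3/16·s² + (29/80 − 1)·s + 9/20 = 0
  3/16·s² − (9/20 + 3/16)·s + 9/20 = 0
which factors as (s − 1)·(3/16·s − 9/20) = 0, giving roots s = 1 and s = (9/20)/(3/16) = 12/5. Since 12/5 ≥ 1, the smallest root in [0, 1] is s = 1.)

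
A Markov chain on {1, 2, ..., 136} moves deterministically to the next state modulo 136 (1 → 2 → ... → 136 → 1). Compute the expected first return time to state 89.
E[T_89 | X_0 = 89] = 136

The chain cycles deterministically, so starting at state 89 it returns in exactly 136 steps. Equivalently, the stationary distribution is uniform π_j = 1/136 for every state j, so by Kac's formula E[T_89] = 1/π_89 = 136.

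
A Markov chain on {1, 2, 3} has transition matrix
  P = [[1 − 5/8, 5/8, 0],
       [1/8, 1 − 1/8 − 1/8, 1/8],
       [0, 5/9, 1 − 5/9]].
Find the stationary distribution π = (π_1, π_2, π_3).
π = (8/57, 40/57, 3/19)

This is a birth-death chain on three states, which satisfies detailed balance: π_1 · P_{12} = π_2 · P_{21} and π_2 · P_{23} = π_3 · P_{32}.
From π_1 · 5/8 = π_2 · 1/8: π_2/π_1 = (5/8)/(1/8) = 5.
From π_2 · 1/8 = π_3 · 5/9: π_3/π_2 = (1/8)/(5/9) = 9/40.
Take π_1 proportional to 1; then unnormalized π = (1, 5, 9/8). Normalize by dividing by the sum 57/8:
  π = (8/57, 40/57, 3/19).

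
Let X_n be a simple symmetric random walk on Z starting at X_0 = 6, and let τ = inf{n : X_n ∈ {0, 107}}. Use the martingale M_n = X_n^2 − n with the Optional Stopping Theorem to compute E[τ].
E[τ] = 606

M_n = X_n^2 − n is a martingale (since E[X_{n+1}^2 | F_n] = X_n^2 + 1). By OST (τ has finite mean in a bounded region), E[M_τ] = E[M_0] = X_0^2 − 0 = 6^2 = 36. Also E[M_τ] = E[X_τ^2] − E[τ]. The walk exits at 0 or 107, with P(hit 107 first) = 6/107, so E[X_τ^2] = 107^2 · 6/107 + 0 = 642. Thus E[τ] = E[X_τ^2] − E[M_τ] = 642 − 36 = 606 = 6(107 − 6) = 606.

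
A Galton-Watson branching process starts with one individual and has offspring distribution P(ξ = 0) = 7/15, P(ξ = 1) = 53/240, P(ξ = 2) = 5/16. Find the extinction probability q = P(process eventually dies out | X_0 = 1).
q = 1

Mean offspring μ = 0·7/15 + 1·53/240 + 2·5/16 = 203/240 ≤ 1. For μ ≤ 1 with offspring not concentrated at 1, the Galton-Watson process goes extinct almost surely, so q = 1.
(Algebraic check: The pgf is f(s) = 7/15 + 53/240·s + 5/16·s². The extinction probability q is the smallest fixed point of f in [0, 1]. Setting s = f(s):
  5/16·s² + (53/240 − 1)·s + 7/15 = 0
  5/16·s² − (7/15 + 5/16)·s + 7/15 = 0
which factors as (s − 1)·(5/16·s − 7/15) = 0, giving roots s = 1 and s = (7/15)/(5/16) = 112/75. Since 112/75 ≥ 1, the smallest root in [0, 1] is s = 1.)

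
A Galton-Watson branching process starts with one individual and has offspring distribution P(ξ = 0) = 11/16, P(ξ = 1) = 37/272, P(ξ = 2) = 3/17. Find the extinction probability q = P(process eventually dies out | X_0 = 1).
q = 1

Mean offspring μ = 0·11/16 + 1·37/272 + 2·3/17 = 133/272 ≤ 1. For μ ≤ 1 with offspring not concentrated at 1, the Galton-Watson process goes extinct almost surely, so q = 1.
(Algebraic check: The pgf is f(s) = 11/16 + 37/272·s + 3/17·s². The extinction probability q is the smallest fixed point of f in [0, 1]. Setting s = f(s):
  3/17·s² + (37/272 − 1)·s + 11/16 = 0
  3/17·s² − (11/16 + 3/17)·s + 11/16 = 0
which factors as (s − 1)·(3/17·s − 11/16) = 0, giving roots s = 1 and s = (11/16)/(3/17) = 187/48. Since 187/48 ≥ 1, the smallest root in [0, 1] is s = 1.)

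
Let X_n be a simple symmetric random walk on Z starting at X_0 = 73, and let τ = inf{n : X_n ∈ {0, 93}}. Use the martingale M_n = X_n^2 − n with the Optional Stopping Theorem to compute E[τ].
E[τ] = 1460

M_n = X_n^2 − n is a martingale (since E[X_{n+1}^2 | F_n] = X_n^2 + 1). By OST (τ has finite mean in a bounded region), E[M_τ] = E[M_0] = X_0^2 − 0 = 73^2 = 5329. Also E[M_τ] = E[X_τ^2] − E[τ]. The walk exits at 0 or 93, with P(hit 93 first) = 73/93, so E[X_τ^2] = 93^2 · 73/93 + 0 = 6789. Thus E[τ] = E[X_τ^2] − E[M_τ] = 6789 − 5329 = 1460 = 73(93 − 73) = 1460.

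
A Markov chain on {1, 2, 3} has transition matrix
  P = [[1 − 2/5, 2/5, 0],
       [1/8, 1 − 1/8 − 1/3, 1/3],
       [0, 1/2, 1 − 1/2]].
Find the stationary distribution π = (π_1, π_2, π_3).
π = (3/19, 48/95, 32/95)

This is a birth-death chain on three states, which satisfies detailed balance: π_1 · P_{12} = π_2 · P_{21} and π_2 · P_{23} = π_3 · P_{32}.
From π_1 · 2/5 = π_2 · 1/8: π_2/π_1 = (2/5)/(1/8) = 16/5.
From π_2 · 1/3 = π_3 · 1/2: π_3/π_2 = (1/3)/(1/2) = 2/3.
Take π_1 proportional to 1; then unnormalized π = (1, 16/5, 32/15). Normalize by dividing by the sum 19/3:
  π = (3/19, 48/95, 32/95).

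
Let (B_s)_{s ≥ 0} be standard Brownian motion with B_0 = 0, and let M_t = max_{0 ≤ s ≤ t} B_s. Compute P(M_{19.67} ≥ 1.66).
P(M_{19.67} ≥ 1.66) = 2·P(B_{19.67} ≥ 1.66) = 2(1 − Φ(1.66/√19.67)) ≈ 0.7082

By the reflection principle for Brownian motion, P(M_t ≥ a) = 2 · P(B_t ≥ a) for a ≥ 0. Since B_t ~ N(0, t), P(B_t ≥ 1.66) = 1 − Φ(1.66/√t) = 1 − Φ(1.66/√19.67) = 1 − Φ(0.3743). So
  P(M_{19.67} ≥ 1.66) = 2(1 − Φ(0.3743)) ≈ 0.7082.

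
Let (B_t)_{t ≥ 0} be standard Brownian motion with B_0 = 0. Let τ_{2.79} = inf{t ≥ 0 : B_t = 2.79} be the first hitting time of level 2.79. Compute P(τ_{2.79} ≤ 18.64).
P(τ_{2.79} ≤ 18.64) = 2(1 − Φ(2.79/√18.64)) = 2(1 − Φ(0.6462)) ≈ 0.5181

By the reflection principle for standard BM, P(τ_b ≤ t) = 2 · P(B_t ≥ b). Since B_t ~ N(0, t), P(B_t ≥ 2.79) = 1 − Φ(2.79/√t) = 1 − Φ(2.79/√18.64) = 1 − Φ(0.6462) ≈ 0.25907. Doubling: P(τ_{2.79} ≤ 18.64) ≈ 2 · 0.25907 = 0.51814 ≈ 0.5181.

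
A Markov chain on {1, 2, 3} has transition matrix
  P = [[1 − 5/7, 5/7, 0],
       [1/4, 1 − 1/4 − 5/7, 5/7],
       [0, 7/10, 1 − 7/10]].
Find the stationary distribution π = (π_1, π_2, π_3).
π = (343/2323, 980/2323, 1000/2323)

This is a birth-death chain on three states, which satisfies detailed balance: π_1 · P_{12} = π_2 · P_{21} and π_2 · P_{23} = π_3 · P_{32}.
From π_1 · 5/7 = π_2 · 1/4: π_2/π_1 = (5/7)/(1/4) = 20/7.
From π_2 · 5/7 = π_3 · 7/10: π_3/π_2 = (5/7)/(7/10) = 50/49.
Take π_1 proportional to 1; then unnormalized π = (1, 20/7, 1000/343). Normalize by dividing by the sum 2323/343:
  π = (343/2323, 980/2323, 1000/2323).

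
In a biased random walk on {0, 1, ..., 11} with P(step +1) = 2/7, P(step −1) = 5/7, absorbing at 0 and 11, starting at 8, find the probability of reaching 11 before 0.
P(hit 11 before 0) = (1 − (5/2)^8) / (1 − (5/2)^11) = 1040984/16275359

Let u_k denote P(reach 11 before 0 | start at k). Boundary: u_0 = 0, u_11 = 1. Recurrence: u_k = 2/7·u_{k+1} + 5/7·u_{k-1} for 1 ≤ k ≤ 10. Try u_k = A + B·r^k with r = q/p = (5/7)/(2/7) = 5/2. Substitution satisfies the recurrence; boundary conditions give:
  u_k = (1 − r^k) / (1 − r^N) = (1 − (5/2)^8) / (1 − (5/2)^11) = 1040984/16275359.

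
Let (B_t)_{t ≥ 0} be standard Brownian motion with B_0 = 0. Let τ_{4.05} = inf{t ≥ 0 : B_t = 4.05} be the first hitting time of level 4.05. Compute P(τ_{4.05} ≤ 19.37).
P(τ_{4.05} ≤ 19.37) = 2(1 − Φ(4.05/√19.37)) = 2(1 − Φ(0.9202)) ≈ 0.3575

By the reflection principle for standard BM, P(τ_b ≤ t) = 2 · P(B_t ≥ b). Since B_t ~ N(0, t), P(B_t ≥ 4.05) = 1 − Φ(4.05/√t) = 1 − Φ(4.05/√19.37) = 1 − Φ(0.9202) ≈ 0.17873. Doubling: P(τ_{4.05} ≤ 19.37) ≈ 2 · 0.17873 = 0.35746 ≈ 0.3575.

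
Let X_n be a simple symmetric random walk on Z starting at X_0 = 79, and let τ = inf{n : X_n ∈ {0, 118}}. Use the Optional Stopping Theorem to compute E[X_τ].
E[X_τ] = 79

X_n is a martingale and τ is a bounded-mean stopping time (indeed τ is finite a.s. with bounded expectation since the walk is in a bounded region). By the OST, E[X_τ] = E[X_0] = 79. Equivalently: E[X_τ] = 118 · P(hit 118 first) + 0 · P(hit 0 first) = 118 · (79/118) = 79.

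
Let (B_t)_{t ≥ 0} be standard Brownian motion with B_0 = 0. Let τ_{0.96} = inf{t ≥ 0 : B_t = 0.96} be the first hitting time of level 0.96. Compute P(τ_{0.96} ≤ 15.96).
P(τ_{0.96} ≤ 15.96) = 2(1 − Φ(0.96/√15.96)) = 2(1 − Φ(0.2403)) ≈ 0.8101

By the reflection principle for standard BM, P(τ_b ≤ t) = 2 · P(B_t ≥ b). Since B_t ~ N(0, t), P(B_t ≥ 0.96) = 1 − Φ(0.96/√t) = 1 − Φ(0.96/√15.96) = 1 − Φ(0.2403) ≈ 0.40505. Doubling: P(τ_{0.96} ≤ 15.96) ≈ 2 · 0.40505 = 0.81010 ≈ 0.8101.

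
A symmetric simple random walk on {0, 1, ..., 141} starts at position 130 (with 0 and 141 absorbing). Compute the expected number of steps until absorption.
E[τ | X_0 = 130] = 1430

Let v_k = E[τ | X_0 = k]. Boundary: v_0 = v_141 = 0. Recurrence: v_k = 1 + (v_{k-1} + v_{k+1})/2 for 1 ≤ k ≤ 140. The particular solution to v_k − (v_{k-1} + v_{k+1})/2 = 1 is v_k = −k^2. Adding homogeneous solution A + B k and matching boundaries gives v_k = k (141 − k). Substituting k = 130: v_130 = 130 · 11 = 1430.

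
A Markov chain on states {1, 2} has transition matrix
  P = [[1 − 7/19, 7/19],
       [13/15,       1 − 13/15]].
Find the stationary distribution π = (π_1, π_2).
π_1 = 247/352, π_2 = 105/352

Solve πP = π with π_1 + π_2 = 1. From πP = π: π_1 · (1 − 7/19) + π_2 · 13/15 = π_1 ⇒ π_2 · 13/15 = π_1 · 7/19 ⇒ π_2/π_1 = (7/19)/(13/15) = 105/247. Together with π_1 + π_2 = 1:
  π_1 = (13/15)/(7/19 + 13/15) = (13/15)/(352/285) = 247/352,
  π_2 = (7/19)/(7/19 + 13/15) = (7/19)/(352/285) = 105/352.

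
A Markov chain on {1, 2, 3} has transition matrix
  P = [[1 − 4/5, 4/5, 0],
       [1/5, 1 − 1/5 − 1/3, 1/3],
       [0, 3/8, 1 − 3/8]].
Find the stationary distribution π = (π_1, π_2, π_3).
π = (9/77, 36/77, 32/77)

This is a birth-death chain on three states, which satisfies detailed balance: π_1 · P_{12} = π_2 · P_{21} and π_2 · P_{23} = π_3 · P_{32}.
From π_1 · 4/5 = π_2 · 1/5: π_2/π_1 = (4/5)/(1/5) = 4.
From π_2 · 1/3 = π_3 · 3/8: π_3/π_2 = (1/3)/(3/8) = 8/9.
Take π_1 proportional to 1; then unnormalized π = (1, 4, 32/9). Normalize by dividing by the sum 77/9:
  π = (9/77, 36/77, 32/77).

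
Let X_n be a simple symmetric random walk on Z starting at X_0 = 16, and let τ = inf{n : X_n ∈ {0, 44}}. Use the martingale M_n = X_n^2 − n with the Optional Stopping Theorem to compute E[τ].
E[τ] = 448

M_n = X_n^2 − n is a martingale (since E[X_{n+1}^2 | F_n] = X_n^2 + 1). By OST (τ has finite mean in a bounded region), E[M_τ] = E[M_0] = X_0^2 − 0 = 16^2 = 256. Also E[M_τ] = E[X_τ^2] − E[τ]. The walk exits at 0 or 44, with P(hit 44 first) = 16/44, so E[X_τ^2] = 44^2 · 16/44 + 0 = 704. Thus E[τ] = E[X_τ^2] − E[M_τ] = 704 − 256 = 448 = 16(44 − 16) = 448.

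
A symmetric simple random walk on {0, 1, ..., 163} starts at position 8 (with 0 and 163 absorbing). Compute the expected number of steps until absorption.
E[τ | X_0 = 8] = 1240

Let v_k = E[τ | X_0 = k]. Boundary: v_0 = v_163 = 0. Recurrence: v_k = 1 + (v_{k-1} + v_{k+1})/2 for 1 ≤ k ≤ 162. The particular solution to v_k − (v_{k-1} + v_{k+1})/2 = 1 is v_k = −k^2. Adding homogeneous solution A + B k and matching boundaries gives v_k = k (163 − k). Substituting k = 8: v_8 = 8 · 155 = 1240.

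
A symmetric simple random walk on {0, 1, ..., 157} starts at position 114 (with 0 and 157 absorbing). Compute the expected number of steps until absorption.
E[τ | X_0 = 114] = 4902

Let v_k = E[τ | X_0 = k]. Boundary: v_0 = v_157 = 0. Recurrence: v_k = 1 + (v_{k-1} + v_{k+1})/2 for 1 ≤ k ≤ 156. The particular solution to v_k − (v_{k-1} + v_{k+1})/2 = 1 is v_k = −k^2. Adding homogeneous solution A + B k and matching boundaries gives v_k = k (157 − k). Substituting k = 114: v_114 = 114 · 43 = 4902.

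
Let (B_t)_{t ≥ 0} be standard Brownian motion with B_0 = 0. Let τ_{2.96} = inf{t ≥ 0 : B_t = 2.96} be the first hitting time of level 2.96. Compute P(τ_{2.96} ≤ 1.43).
P(τ_{2.96} ≤ 1.43) = 2(1 − Φ(2.96/√1.43)) = 2(1 − Φ(2.4753)) ≈ 0.0133

By the reflection principle for standard BM, P(τ_b ≤ t) = 2 · P(B_t ≥ b). Since B_t ~ N(0, t), P(B_t ≥ 2.96) = 1 − Φ(2.96/√t) = 1 − Φ(2.96/√1.43) = 1 − Φ(2.4753) ≈ 0.00666. Doubling: P(τ_{2.96} ≤ 1.43) ≈ 2 · 0.00666 = 0.01332 ≈ 0.0133.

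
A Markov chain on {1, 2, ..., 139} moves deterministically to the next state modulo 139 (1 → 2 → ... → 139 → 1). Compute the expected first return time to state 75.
E[T_75 | X_0 = 75] = 139

The chain cycles deterministically, so starting at state 75 it returns in exactly 139 steps. Equivalently, the stationary distribution is uniform π_j = 1/139 for every state j, so by Kac's formula E[T_75] = 1/π_75 = 139.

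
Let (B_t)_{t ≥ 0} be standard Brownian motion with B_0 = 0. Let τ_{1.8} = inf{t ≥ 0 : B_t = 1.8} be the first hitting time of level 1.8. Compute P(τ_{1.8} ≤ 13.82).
P(τ_{1.8} ≤ 13.82) = 2(1 − Φ(1.8/√13.82)) = 2(1 − Φ(0.4842)) ≈ 0.6282

By the reflection principle for standard BM, P(τ_b ≤ t) = 2 · P(B_t ≥ b). Since B_t ~ N(0, t), P(B_t ≥ 1.8) = 1 − Φ(1.8/√t) = 1 − Φ(1.8/√13.82) = 1 − Φ(0.4842) ≈ 0.31412. Doubling: P(τ_{1.8} ≤ 13.82) ≈ 2 · 0.31412 = 0.62824 ≈ 0.6282.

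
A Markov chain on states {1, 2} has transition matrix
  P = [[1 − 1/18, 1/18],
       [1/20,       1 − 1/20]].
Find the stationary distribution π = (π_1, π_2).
π_1 = 9/19, π_2 = 10/19

Solve πP = π with π_1 + π_2 = 1. From πP = π: π_1 · (1 − 1/18) + π_2 · 1/20 = π_1 ⇒ π_2 · 1/20 = π_1 · 1/18 ⇒ π_2/π_1 = (1/18)/(1/20) = 10/9. Together with π_1 + π_2 = 1:
  π_1 = (1/20)/(1/18 + 1/20) = (1/20)/(19/180) = 9/19,
  π_2 = (1/18)/(1/18 + 1/20) = (1/18)/(19/180) = 10/19.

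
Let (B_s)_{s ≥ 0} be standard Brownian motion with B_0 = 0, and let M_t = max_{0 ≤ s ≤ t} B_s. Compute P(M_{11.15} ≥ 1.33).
P(M_{11.15} ≥ 1.33) = 2·P(B_{11.15} ≥ 1.33) = 2(1 − Φ(1.33/√11.15)) ≈ 0.6904

By the reflection principle for Brownian motion, P(M_t ≥ a) = 2 · P(B_t ≥ a) for a ≥ 0. Since B_t ~ N(0, t), P(B_t ≥ 1.33) = 1 − Φ(1.33/√t) = 1 − Φ(1.33/√11.15) = 1 − Φ(0.3983). So
  P(M_{11.15} ≥ 1.33) = 2(1 − Φ(0.3983)) ≈ 0.6904.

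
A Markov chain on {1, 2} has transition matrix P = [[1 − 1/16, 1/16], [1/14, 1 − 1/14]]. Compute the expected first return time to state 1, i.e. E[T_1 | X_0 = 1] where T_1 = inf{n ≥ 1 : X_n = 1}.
E[T_1 | X_0 = 1] = 1/π_1 = 15/8

For an irreducible recurrent Markov chain with stationary distribution π, E[T_i | X_0 = i] = 1/π_i (Kac's formula). Here π_1 = (1/14)/(1/16 + 1/14) = (1/14)/(15/112) = 8/15, so E[T_1 | X_0 = 1] = 1/π_1 = (1/16 + 1/14)/(1/14) = (15/112)/(1/14) = 15/8.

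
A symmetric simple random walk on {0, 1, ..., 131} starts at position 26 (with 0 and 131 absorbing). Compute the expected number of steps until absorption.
E[τ | X_0 = 26] = 2730

Let v_k = E[τ | X_0 = k]. Boundary: v_0 = v_131 = 0. Recurrence: v_k = 1 + (v_{k-1} + v_{k+1})/2 for 1 ≤ k ≤ 130. The particular solution to v_k − (v_{k-1} + v_{k+1})/2 = 1 is v_k = −k^2. Adding homogeneous solution A + B k and matching boundaries gives v_k = k (131 − k). Substituting k = 26: v_26 = 26 · 105 = 2730.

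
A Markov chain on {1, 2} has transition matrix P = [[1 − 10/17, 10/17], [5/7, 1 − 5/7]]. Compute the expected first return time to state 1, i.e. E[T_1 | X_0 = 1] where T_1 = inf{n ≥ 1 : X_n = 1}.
E[T_1 | X_0 = 1] = 1/π_1 = 31/17

For an irreducible recurrent Markov chain with stationary distribution π, E[T_i | X_0 = i] = 1/π_i (Kac's formula). Here π_1 = (5/7)/(10/17 + 5/7) = (5/7)/(155/119) = 17/31, so E[T_1 | X_0 = 1] = 1/π_1 = (10/17 + 5/7)/(5/7) = (155/119)/(5/7) = 31/17.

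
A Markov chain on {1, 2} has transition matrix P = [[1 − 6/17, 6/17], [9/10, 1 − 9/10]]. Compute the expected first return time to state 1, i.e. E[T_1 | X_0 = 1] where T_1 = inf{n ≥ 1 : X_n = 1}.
E[T_1 | X_0 = 1] = 1/π_1 = 71/51

For an irreducible recurrent Markov chain with stationary distribution π, E[T_i | X_0 = i] = 1/π_i (Kac's formula). Here π_1 = (9/10)/(6/17 + 9/10) = (9/10)/(213/170) = 51/71, so E[T_1 | X_0 = 1] = 1/π_1 = (6/17 + 9/10)/(9/10) = (213/170)/(9/10) = 71/51.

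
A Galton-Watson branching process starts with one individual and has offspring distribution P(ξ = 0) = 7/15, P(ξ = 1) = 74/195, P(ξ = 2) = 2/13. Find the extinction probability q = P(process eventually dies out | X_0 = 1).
q = 1

Mean offspring μ = 0·7/15 + 1·74/195 + 2·2/13 = 134/195 ≤ 1. For μ ≤ 1 with offspring not concentrated at 1, the Galton-Watson process goes extinct almost surely, so q = 1.
(Algebraic check: The pgf is f(s) = 7/15 + 74/195·s + 2/13·s². The extinction probability q is the smallest fixed point of f in [0, 1]. Setting s = f(s):
  2/13·s² + (74/195 − 1)·s + 7/15 = 0
  2/13·s² − (7/15 + 2/13)·s + 7/15 = 0
which factors as (s − 1)·(2/13·s − 7/15) = 0, giving roots s = 1 and s = (7/15)/(2/13) = 91/30. Since 91/30 ≥ 1, the smallest root in [0, 1] is s = 1.)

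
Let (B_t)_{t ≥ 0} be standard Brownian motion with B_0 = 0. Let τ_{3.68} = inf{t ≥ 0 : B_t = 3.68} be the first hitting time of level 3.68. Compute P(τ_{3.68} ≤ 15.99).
P(τ_{3.68} ≤ 15.99) = 2(1 − Φ(3.68/√15.99)) = 2(1 − Φ(0.9203)) ≈ 0.3574

By the reflection principle for standard BM, P(τ_b ≤ t) = 2 · P(B_t ≥ b). Since B_t ~ N(0, t), P(B_t ≥ 3.68) = 1 − Φ(3.68/√t) = 1 − Φ(3.68/√15.99) = 1 − Φ(0.9203) ≈ 0.17871. Doubling: P(τ_{3.68} ≤ 15.99) ≈ 2 · 0.17871 = 0.35742 ≈ 0.3574.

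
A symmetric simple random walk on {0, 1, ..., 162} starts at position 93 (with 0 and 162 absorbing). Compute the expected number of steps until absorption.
E[τ | X_0 = 93] = 6417

Let v_k = E[τ | X_0 = k]. Boundary: v_0 = v_162 = 0. Recurrence: v_k = 1 + (v_{k-1} + v_{k+1})/2 for 1 ≤ k ≤ 161. The particular solution to v_k − (v_{k-1} + v_{k+1})/2 = 1 is v_k = −k^2. Adding homogeneous solution A + B k and matching boundaries gives v_k = k (162 − k). Substituting k = 93: v_93 = 93 · 69 = 6417.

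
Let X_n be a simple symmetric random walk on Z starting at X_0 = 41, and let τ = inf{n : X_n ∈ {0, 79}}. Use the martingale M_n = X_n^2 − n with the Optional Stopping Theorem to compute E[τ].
E[τ] = 1558

M_n = X_n^2 − n is a martingale (since E[X_{n+1}^2 | F_n] = X_n^2 + 1). By OST (τ has finite mean in a bounded region), E[M_τ] = E[M_0] = X_0^2 − 0 = 41^2 = 1681. Also E[M_τ] = E[X_τ^2] − E[τ]. The walk exits at 0 or 79, with P(hit 79 first) = 41/79, so E[X_τ^2] = 79^2 · 41/79 + 0 = 3239. Thus E[τ] = E[X_τ^2] − E[M_τ] = 3239 − 1681 = 1558 = 41(79 − 41) = 1558.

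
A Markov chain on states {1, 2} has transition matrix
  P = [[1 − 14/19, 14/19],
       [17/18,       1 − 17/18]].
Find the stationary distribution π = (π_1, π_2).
π_1 = 323/575, π_2 = 252/575

Solve πP = π with π_1 + π_2 = 1. From πP = π: π_1 · (1 − 14/19) + π_2 · 17/18 = π_1 ⇒ π_2 · 17/18 = π_1 · 14/19 ⇒ π_2/π_1 = (14/19)/(17/18) = 252/323. Together with π_1 + π_2 = 1:
  π_1 = (17/18)/(14/19 + 17/18) = (17/18)/(575/342) = 323/575,
  π_2 = (14/19)/(14/19 + 17/18) = (14/19)/(575/342) = 252/575.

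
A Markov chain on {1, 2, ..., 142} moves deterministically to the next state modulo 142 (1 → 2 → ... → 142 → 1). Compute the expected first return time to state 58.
E[T_58 | X_0 = 58] = 142

The chain cycles deterministically, so starting at state 58 it returns in exactly 142 steps. Equivalently, the stationary distribution is uniform π_j = 1/142 for every state j, so by Kac's formula E[T_58] = 1/π_58 = 142.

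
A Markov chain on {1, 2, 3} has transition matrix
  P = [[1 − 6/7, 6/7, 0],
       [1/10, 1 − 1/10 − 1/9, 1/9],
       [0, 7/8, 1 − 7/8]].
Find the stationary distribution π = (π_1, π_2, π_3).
π = (147/1567, 1260/1567, 160/1567)

This is a birth-death chain on three states, which satisfies detailed balance: π_1 · P_{12} = π_2 · P_{21} and π_2 · P_{23} = π_3 · P_{32}.
From π_1 · 6/7 = π_2 · 1/10: π_2/π_1 = (6/7)/(1/10) = 60/7.
From π_2 · 1/9 = π_3 · 7/8: π_3/π_2 = (1/9)/(7/8) = 8/63.
Take π_1 proportional to 1; then unnormalized π = (1, 60/7, 160/147). Normalize by dividing by the sum 1567/147:
  π = (147/1567, 1260/1567, 160/1567).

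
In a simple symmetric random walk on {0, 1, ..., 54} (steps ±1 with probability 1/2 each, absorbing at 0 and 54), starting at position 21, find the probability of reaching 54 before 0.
P(hit 54 before 0) = 21/54 = 7/18

Let u_k = P(hit 54 before 0 | start at k). Then u_0 = 0, u_54 = 1, and u_k = u_{k-1}/2 + u_{k+1}/2 for 1 ≤ k ≤ 53. This harmonic recurrence is solved by u_k = k/54, giving u_21 = 21/54 = 7/18.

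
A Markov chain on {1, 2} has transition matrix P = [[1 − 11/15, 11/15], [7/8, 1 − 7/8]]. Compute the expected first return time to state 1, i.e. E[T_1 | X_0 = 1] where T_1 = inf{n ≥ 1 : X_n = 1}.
E[T_1 | X_0 = 1] = 1/π_1 = 193/105

For an irreducible recurrent Markov chain with stationary distribution π, E[T_i | X_0 = i] = 1/π_i (Kac's formula). Here π_1 = (7/8)/(11/15 + 7/8) = (7/8)/(193/120) = 105/193, so E[T_1 | X_0 = 1] = 1/π_1 = (11/15 + 7/8)/(7/8) = (193/120)/(7/8) = 193/105.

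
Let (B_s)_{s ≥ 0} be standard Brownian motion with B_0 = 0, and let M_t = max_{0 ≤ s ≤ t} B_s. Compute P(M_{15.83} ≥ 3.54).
P(M_{15.83} ≥ 3.54) = 2·P(B_{15.83} ≥ 3.54) = 2(1 − Φ(3.54/√15.83)) ≈ 0.3736

By the reflection principle for Brownian motion, P(M_t ≥ a) = 2 · P(B_t ≥ a) for a ≥ 0. Since B_t ~ N(0, t), P(B_t ≥ 3.54) = 1 − Φ(3.54/√t) = 1 − Φ(3.54/√15.83) = 1 − Φ(0.8897). So
  P(M_{15.83} ≥ 3.54) = 2(1 − Φ(0.8897)) ≈ 0.3736.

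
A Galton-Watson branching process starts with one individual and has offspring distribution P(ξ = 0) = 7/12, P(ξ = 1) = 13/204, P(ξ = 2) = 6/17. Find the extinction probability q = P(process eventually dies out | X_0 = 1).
q = 1

Mean offspring μ = 0·7/12 + 1·13/204 + 2·6/17 = 157/204 ≤ 1. For μ ≤ 1 with offspring not concentrated at 1, the Galton-Watson process goes extinct almost surely, so q = 1.
(Algebraic check: The pgf is f(s) = 7/12 + 13/204·s + 6/17·s². The extinction probability q is the smallest fixed point of f in [0, 1]. Setting s = f(s):
  6/17·s² + (13/204 − 1)·s + 7/12 = 0
  6/17·s² − (7/12 + 6/17)·s + 7/12 = 0
which factors as (s − 1)·(6/17·s − 7/12) = 0, giving roots s = 1 and s = (7/12)/(6/17) = 119/72. Since 119/72 ≥ 1, the smallest root in [0, 1] is s = 1.)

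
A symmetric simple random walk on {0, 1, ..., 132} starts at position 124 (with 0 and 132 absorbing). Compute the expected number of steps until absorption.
E[τ | X_0 = 124] = 992

Let v_k = E[τ | X_0 = k]. Boundary: v_0 = v_132 = 0. Recurrence: v_k = 1 + (v_{k-1} + v_{k+1})/2 for 1 ≤ k ≤ 131. The particular solution to v_k − (v_{k-1} + v_{k+1})/2 = 1 is v_k = −k^2. Adding homogeneous solution A + B k and matching boundaries gives v_k = k (132 − k). Substituting k = 124: v_124 = 124 · 8 = 992.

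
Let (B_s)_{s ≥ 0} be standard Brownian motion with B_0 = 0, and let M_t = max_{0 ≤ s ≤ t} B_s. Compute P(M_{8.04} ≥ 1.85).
P(M_{8.04} ≥ 1.85) = 2·P(B_{8.04} ≥ 1.85) = 2(1 − Φ(1.85/√8.04)) ≈ 0.5141

By the reflection principle for Brownian motion, P(M_t ≥ a) = 2 · P(B_t ≥ a) for a ≥ 0. Since B_t ~ N(0, t), P(B_t ≥ 1.85) = 1 − Φ(1.85/√t) = 1 − Φ(1.85/√8.04) = 1 − Φ(0.6524). So
  P(M_{8.04} ≥ 1.85) = 2(1 − Φ(0.6524)) ≈ 0.5141.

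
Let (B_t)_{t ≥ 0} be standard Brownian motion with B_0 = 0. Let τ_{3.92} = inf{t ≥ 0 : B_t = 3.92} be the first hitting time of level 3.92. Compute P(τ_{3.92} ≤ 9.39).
P(τ_{3.92} ≤ 9.39) = 2(1 − Φ(3.92/√9.39)) = 2(1 − Φ(1.2792)) ≈ 0.2008

By the reflection principle for standard BM, P(τ_b ≤ t) = 2 · P(B_t ≥ b). Since B_t ~ N(0, t), P(B_t ≥ 3.92) = 1 − Φ(3.92/√t) = 1 − Φ(3.92/√9.39) = 1 − Φ(1.2792) ≈ 0.10041. Doubling: P(τ_{3.92} ≤ 9.39) ≈ 2 · 0.10041 = 0.20082 ≈ 0.2008.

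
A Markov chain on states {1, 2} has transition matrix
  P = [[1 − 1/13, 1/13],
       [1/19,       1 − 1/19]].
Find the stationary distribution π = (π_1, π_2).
π_1 = 13/32, π_2 = 19/32

Solve πP = π with π_1 + π_2 = 1. From πP = π: π_1 · (1 − 1/13) + π_2 · 1/19 = π_1 ⇒ π_2 · 1/19 = π_1 · 1/13 ⇒ π_2/π_1 = (1/13)/(1/19) = 19/13. Together with π_1 + π_2 = 1:
  π_1 = (1/19)/(1/13 + 1/19) = (1/19)/(32/247) = 13/32,
  π_2 = (1/13)/(1/13 + 1/19) = (1/13)/(32/247) = 19/32.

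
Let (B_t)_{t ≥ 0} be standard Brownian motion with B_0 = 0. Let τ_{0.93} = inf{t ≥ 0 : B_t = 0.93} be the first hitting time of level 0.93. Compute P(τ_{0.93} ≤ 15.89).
P(τ_{0.93} ≤ 15.89) = 2(1 − Φ(0.93/√15.89)) = 2(1 − Φ(0.2333)) ≈ 0.8155

By the reflection principle for standard BM, P(τ_b ≤ t) = 2 · P(B_t ≥ b). Since B_t ~ N(0, t), P(B_t ≥ 0.93) = 1 − Φ(0.93/√t) = 1 − Φ(0.93/√15.89) = 1 − Φ(0.2333) ≈ 0.40776. Doubling: P(τ_{0.93} ≤ 15.89) ≈ 2 · 0.40776 = 0.81552 ≈ 0.8155.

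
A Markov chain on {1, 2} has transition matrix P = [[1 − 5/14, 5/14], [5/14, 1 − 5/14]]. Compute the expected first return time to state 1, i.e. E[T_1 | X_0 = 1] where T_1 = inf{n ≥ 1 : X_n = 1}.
E[T_1 | X_0 = 1] = 1/π_1 = 2

For an irreducible recurrent Markov chain with stationary distribution π, E[T_i | X_0 = i] = 1/π_i (Kac's formula). Here π_1 = (5/14)/(5/14 + 5/14) = (5/14)/(5/7) = 1/2, so E[T_1 | X_0 = 1] = 1/π_1 = (5/14 + 5/14)/(5/14) = (5/7)/(5/14) = 2.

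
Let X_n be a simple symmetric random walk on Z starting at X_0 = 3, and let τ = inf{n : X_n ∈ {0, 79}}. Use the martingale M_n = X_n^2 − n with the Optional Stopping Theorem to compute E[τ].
E[τ] = 228

M_n = X_n^2 − n is a martingale (since E[X_{n+1}^2 | F_n] = X_n^2 + 1). By OST (τ has finite mean in a bounded region), E[M_τ] = E[M_0] = X_0^2 − 0 = 3^2 = 9. Also E[M_τ] = E[X_τ^2] − E[τ]. The walk exits at 0 or 79, with P(hit 79 first) = 3/79, so E[X_τ^2] = 79^2 · 3/79 + 0 = 237. Thus E[τ] = E[X_τ^2] − E[M_τ] = 237 − 9 = 228 = 3(79 − 3) = 228.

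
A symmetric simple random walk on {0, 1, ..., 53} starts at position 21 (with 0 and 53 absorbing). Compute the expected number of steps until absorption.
E[τ | X_0 = 21] = 672

Let v_k = E[τ | X_0 = k]. Boundary: v_0 = v_53 = 0. Recurrence: v_k = 1 + (v_{k-1} + v_{k+1})/2 for 1 ≤ k ≤ 52. The particular solution to v_k − (v_{k-1} + v_{k+1})/2 = 1 is v_k = −k^2. Adding homogeneous solution A + B k and matching boundaries gives v_k = k (53 − k). Substituting k = 21: v_21 = 21 · 32 = 672.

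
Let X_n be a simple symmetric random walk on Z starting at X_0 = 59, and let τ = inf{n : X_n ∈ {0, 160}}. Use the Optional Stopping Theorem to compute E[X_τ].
E[X_τ] = 59

X_n is a martingale and τ is a bounded-mean stopping time (indeed τ is finite a.s. with bounded expectation since the walk is in a bounded region). By the OST, E[X_τ] = E[X_0] = 59. Equivalently: E[X_τ] = 160 · P(hit 160 first) + 0 · P(hit 0 first) = 160 · (59/160) = 59.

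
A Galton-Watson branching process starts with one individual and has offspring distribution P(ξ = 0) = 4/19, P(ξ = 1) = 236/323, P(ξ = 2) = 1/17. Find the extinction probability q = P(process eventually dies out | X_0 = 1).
q = 1

Mean offspring μ = 0·4/19 + 1·236/323 + 2·1/17 = 274/323 ≤ 1. For μ ≤ 1 with offspring not concentrated at 1, the Galton-Watson process goes extinct almost surely, so q = 1.
(Algebraic check: The pgf is f(s) = 4/19 + 236/323·s + 1/17·s². The extinction probability q is the smallest fixed point of f in [0, 1]. Setting s = f(s):
  1/17·s² + (236/323 − 1)·s + 4/19 = 0
  1/17·s² − (4/19 + 1/17)·s + 4/19 = 0
which factors as (s − 1)·(1/17·s − 4/19) = 0, giving roots s = 1 and s = (4/19)/(1/17) = 68/19. Since 68/19 ≥ 1, the smallest root in [0, 1] is s = 1.)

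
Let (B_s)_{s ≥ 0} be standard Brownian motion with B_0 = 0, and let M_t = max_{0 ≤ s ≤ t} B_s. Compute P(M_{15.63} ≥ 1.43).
P(M_{15.63} ≥ 1.43) = 2·P(B_{15.63} ≥ 1.43) = 2(1 − Φ(1.43/√15.63)) ≈ 0.7176

By the reflection principle for Brownian motion, P(M_t ≥ a) = 2 · P(B_t ≥ a) for a ≥ 0. Since B_t ~ N(0, t), P(B_t ≥ 1.43) = 1 − Φ(1.43/√t) = 1 − Φ(1.43/√15.63) = 1 − Φ(0.3617). So
  P(M_{15.63} ≥ 1.43) = 2(1 − Φ(0.3617)) ≈ 0.7176.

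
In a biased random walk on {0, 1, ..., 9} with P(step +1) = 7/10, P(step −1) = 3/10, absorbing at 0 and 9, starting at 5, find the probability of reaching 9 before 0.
P(hit 9 before 0) = (1 − (3/7)^5) / (1 − (3/7)^9) = 9942541/10083481

Let u_k denote P(reach 9 before 0 | start at k). Boundary: u_0 = 0, u_9 = 1. Recurrence: u_k = 7/10·u_{k+1} + 3/10·u_{k-1} for 1 ≤ k ≤ 8. Try u_k = A + B·r^k with r = q/p = (3/10)/(7/10) = 3/7. Substitution satisfies the recurrence; boundary conditions give:
  u_k = (1 − r^k) / (1 − r^N) = (1 − (3/7)^5) / (1 − (3/7)^9) = 9942541/10083481.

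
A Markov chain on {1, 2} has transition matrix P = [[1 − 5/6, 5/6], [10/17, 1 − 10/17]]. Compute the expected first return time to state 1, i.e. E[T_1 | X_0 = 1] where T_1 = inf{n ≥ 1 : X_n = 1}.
E[T_1 | X_0 = 1] = 1/π_1 = 29/12

For an irreducible recurrent Markov chain with stationary distribution π, E[T_i | X_0 = i] = 1/π_i (Kac's formula). Here π_1 = (10/17)/(5/6 + 10/17) = (10/17)/(145/102) = 12/29, so E[T_1 | X_0 = 1] = 1/π_1 = (5/6 + 10/17)/(10/17) = (145/102)/(10/17) = 29/12.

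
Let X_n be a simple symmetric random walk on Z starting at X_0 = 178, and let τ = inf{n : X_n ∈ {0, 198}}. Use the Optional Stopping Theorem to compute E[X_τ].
E[X_τ] = 178

X_n is a martingale and τ is a bounded-mean stopping time (indeed τ is finite a.s. with bounded expectation since the walk is in a bounded region). By the OST, E[X_τ] = E[X_0] = 178. Equivalently: E[X_τ] = 198 · P(hit 198 first) + 0 · P(hit 0 first) = 198 · (178/198) = 178.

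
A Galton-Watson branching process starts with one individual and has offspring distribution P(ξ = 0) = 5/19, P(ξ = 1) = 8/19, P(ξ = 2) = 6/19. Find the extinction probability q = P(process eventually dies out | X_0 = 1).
q = 5/6

The pgf is f(s) = 5/19 + 8/19·s + 6/19·s². The extinction probability q is the smallest fixed point of f in [0, 1]. Setting s = f(s):
  6/19·s² + (8/19 − 1)·s + 5/19 = 0
  6/19·s² − (5/19 + 6/19)·s + 5/19 = 0
which factors as (s − 1)·(6/19·s − 5/19) = 0, giving roots s = 1 and s = (5/19)/(6/19) = 5/6.
Mean offspring μ = 8/19 + 2·6/19 = 20/19 > 1 (supercritical), so q < 1. The extinction probability is the smaller root: q = (5/19)/(6/19) = 5/6.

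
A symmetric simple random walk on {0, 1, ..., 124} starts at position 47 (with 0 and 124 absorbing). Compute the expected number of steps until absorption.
E[τ | X_0 = 47] = 3619

Let v_k = E[τ | X_0 = k]. Boundary: v_0 = v_124 = 0. Recurrence: v_k = 1 + (v_{k-1} + v_{k+1})/2 for 1 ≤ k ≤ 123. The particular solution to v_k − (v_{k-1} + v_{k+1})/2 = 1 is v_k = −k^2. Adding homogeneous solution A + B k and matching boundaries gives v_k = k (124 − k). Substituting k = 47: v_47 = 47 · 77 = 3619.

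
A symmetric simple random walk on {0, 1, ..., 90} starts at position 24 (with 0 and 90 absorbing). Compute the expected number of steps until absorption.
E[τ | X_0 = 24] = 1584

Let v_k = E[τ | X_0 = k]. Boundary: v_0 = v_90 = 0. Recurrence: v_k = 1 + (v_{k-1} + v_{k+1})/2 for 1 ≤ k ≤ 89. The particular solution to v_k − (v_{k-1} + v_{k+1})/2 = 1 is v_k = −k^2. Adding homogeneous solution A + B k and matching boundaries gives v_k = k (90 − k). Substituting k = 24: v_24 = 24 · 66 = 1584.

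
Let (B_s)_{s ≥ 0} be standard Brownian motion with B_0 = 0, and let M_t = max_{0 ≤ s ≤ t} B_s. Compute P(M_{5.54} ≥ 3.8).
P(M_{5.54} ≥ 3.8) = 2·P(B_{5.54} ≥ 3.8) = 2(1 − Φ(3.8/√5.54)) ≈ 0.1064

By the reflection principle for Brownian motion, P(M_t ≥ a) = 2 · P(B_t ≥ a) for a ≥ 0. Since B_t ~ N(0, t), P(B_t ≥ 3.8) = 1 − Φ(3.8/√t) = 1 − Φ(3.8/√5.54) = 1 − Φ(1.6145). So
  P(M_{5.54} ≥ 3.8) = 2(1 − Φ(1.6145)) ≈ 0.1064.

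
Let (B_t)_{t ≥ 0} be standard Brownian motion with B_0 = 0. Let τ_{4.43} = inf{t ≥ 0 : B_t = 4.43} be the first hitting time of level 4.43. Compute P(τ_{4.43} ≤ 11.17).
P(τ_{4.43} ≤ 11.17) = 2(1 − Φ(4.43/√11.17)) = 2(1 − Φ(1.3255)) ≈ 0.1850

By the reflection principle for standard BM, P(τ_b ≤ t) = 2 · P(B_t ≥ b). Since B_t ~ N(0, t), P(B_t ≥ 4.43) = 1 − Φ(4.43/√t) = 1 − Φ(4.43/√11.17) = 1 − Φ(1.3255) ≈ 0.09250. Doubling: P(τ_{4.43} ≤ 11.17) ≈ 2 · 0.09250 = 0.18500 ≈ 0.1850.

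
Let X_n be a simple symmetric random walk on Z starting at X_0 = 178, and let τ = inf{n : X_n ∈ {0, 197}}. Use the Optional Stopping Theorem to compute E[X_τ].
E[X_τ] = 178

X_n is a martingale and τ is a bounded-mean stopping time (indeed τ is finite a.s. with bounded expectation since the walk is in a bounded region). By the OST, E[X_τ] = E[X_0] = 178. Equivalently: E[X_τ] = 197 · P(hit 197 first) + 0 · P(hit 0 first) = 197 · (178/197) = 178.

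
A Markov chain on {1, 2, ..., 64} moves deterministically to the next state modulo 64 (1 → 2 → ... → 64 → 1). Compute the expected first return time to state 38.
E[T_38 | X_0 = 38] = 64

The chain cycles deterministically, so starting at state 38 it returns in exactly 64 steps. Equivalently, the stationary distribution is uniform π_j = 1/64 for every state j, so by Kac's formula E[T_38] = 1/π_38 = 64.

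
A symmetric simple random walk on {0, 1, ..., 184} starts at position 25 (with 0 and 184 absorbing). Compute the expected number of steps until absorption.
E[τ | X_0 = 25] = 3975

Let v_k = E[τ | X_0 = k]. Boundary: v_0 = v_184 = 0. Recurrence: v_k = 1 + (v_{k-1} + v_{k+1})/2 for 1 ≤ k ≤ 183. The particular solution to v_k − (v_{k-1} + v_{k+1})/2 = 1 is v_k = −k^2. Adding homogeneous solution A + B k and matching boundaries gives v_k = k (184 − k). Substituting k = 25: v_25 = 25 · 159 = 3975.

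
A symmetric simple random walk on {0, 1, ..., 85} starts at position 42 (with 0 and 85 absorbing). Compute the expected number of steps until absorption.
E[τ | X_0 = 42] = 1806

Let v_k = E[τ | X_0 = k]. Boundary: v_0 = v_85 = 0. Recurrence: v_k = 1 + (v_{k-1} + v_{k+1})/2 for 1 ≤ k ≤ 84. The particular solution to v_k − (v_{k-1} + v_{k+1})/2 = 1 is v_k = −k^2. Adding homogeneous solution A + B k and matching boundaries gives v_k = k (85 − k). Substituting k = 42: v_42 = 42 · 43 = 1806.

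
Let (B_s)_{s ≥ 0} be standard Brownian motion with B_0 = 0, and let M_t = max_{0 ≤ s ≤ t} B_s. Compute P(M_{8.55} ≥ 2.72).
P(M_{8.55} ≥ 2.72) = 2·P(B_{8.55} ≥ 2.72) = 2(1 − Φ(2.72/√8.55)) ≈ 0.3523

By the reflection principle for Brownian motion, P(M_t ≥ a) = 2 · P(B_t ≥ a) for a ≥ 0. Since B_t ~ N(0, t), P(B_t ≥ 2.72) = 1 − Φ(2.72/√t) = 1 − Φ(2.72/√8.55) = 1 − Φ(0.9302). So
  P(M_{8.55} ≥ 2.72) = 2(1 − Φ(0.9302)) ≈ 0.3523.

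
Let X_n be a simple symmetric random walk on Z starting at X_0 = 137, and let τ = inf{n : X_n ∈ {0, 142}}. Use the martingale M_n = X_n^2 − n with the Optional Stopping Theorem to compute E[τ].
E[τ] = 685

M_n = X_n^2 − n is a martingale (since E[X_{n+1}^2 | F_n] = X_n^2 + 1). By OST (τ has finite mean in a bounded region), E[M_τ] = E[M_0] = X_0^2 − 0 = 137^2 = 18769. Also E[M_τ] = E[X_τ^2] − E[τ]. The walk exits at 0 or 142, with P(hit 142 first) = 137/142, so E[X_τ^2] = 142^2 · 137/142 + 0 = 19454. Thus E[τ] = E[X_τ^2] − E[M_τ] = 19454 − 18769 = 685 = 137(142 − 137) = 685.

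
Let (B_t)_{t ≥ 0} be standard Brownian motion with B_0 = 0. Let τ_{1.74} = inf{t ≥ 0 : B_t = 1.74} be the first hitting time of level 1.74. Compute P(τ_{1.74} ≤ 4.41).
P(τ_{1.74} ≤ 4.41) = 2(1 − Φ(1.74/√4.41)) = 2(1 − Φ(0.8286)) ≈ 0.4073

By the reflection principle for standard BM, P(τ_b ≤ t) = 2 · P(B_t ≥ b). Since B_t ~ N(0, t), P(B_t ≥ 1.74) = 1 − Φ(1.74/√t) = 1 − Φ(1.74/√4.41) = 1 − Φ(0.8286) ≈ 0.20367. Doubling: P(τ_{1.74} ≤ 4.41) ≈ 2 · 0.20367 = 0.40734 ≈ 0.4073.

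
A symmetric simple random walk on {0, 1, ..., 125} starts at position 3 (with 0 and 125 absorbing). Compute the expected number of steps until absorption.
E[τ | X_0 = 3] = 366

Let v_k = E[τ | X_0 = k]. Boundary: v_0 = v_125 = 0. Recurrence: v_k = 1 + (v_{k-1} + v_{k+1})/2 for 1 ≤ k ≤ 124. The particular solution to v_k − (v_{k-1} + v_{k+1})/2 = 1 is v_k = −k^2. Adding homogeneous solution A + B k and matching boundaries gives v_k = k (125 − k). Substituting k = 3: v_3 = 3 · 122 = 366.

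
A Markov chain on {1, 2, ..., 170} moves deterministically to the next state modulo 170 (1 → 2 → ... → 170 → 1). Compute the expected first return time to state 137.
E[T_137 | X_0 = 137] = 170

The chain cycles deterministically, so starting at state 137 it returns in exactly 170 steps. Equivalently, the stationary distribution is uniform π_j = 1/170 for every state j, so by Kac's formula E[T_137] = 1/π_137 = 170.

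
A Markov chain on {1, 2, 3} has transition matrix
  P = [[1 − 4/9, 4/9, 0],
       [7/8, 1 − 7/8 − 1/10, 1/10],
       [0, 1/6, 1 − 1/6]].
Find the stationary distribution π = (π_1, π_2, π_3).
π = (315/571, 160/571, 96/571)

This is a birth-death chain on three states, which satisfies detailed balance: π_1 · P_{12} = π_2 · P_{21} and π_2 · P_{23} = π_3 · P_{32}.
From π_1 · 4/9 = π_2 · 7/8: π_2/π_1 = (4/9)/(7/8) = 32/63.
From π_2 · 1/10 = π_3 · 1/6: π_3/π_2 = (1/10)/(1/6) = 3/5.
Take π_1 proportional to 1; then unnormalized π = (1, 32/63, 32/105). Normalize by dividing by the sum 571/315:
  π = (315/571, 160/571, 96/571).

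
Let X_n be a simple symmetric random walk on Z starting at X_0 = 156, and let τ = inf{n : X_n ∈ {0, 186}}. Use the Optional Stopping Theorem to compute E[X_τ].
E[X_τ] = 156

X_n is a martingale and τ is a bounded-mean stopping time (indeed τ is finite a.s. with bounded expectation since the walk is in a bounded region). By the OST, E[X_τ] = E[X_0] = 156. Equivalently: E[X_τ] = 186 · P(hit 186 first) + 0 · P(hit 0 first) = 186 · (156/186) = 156.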